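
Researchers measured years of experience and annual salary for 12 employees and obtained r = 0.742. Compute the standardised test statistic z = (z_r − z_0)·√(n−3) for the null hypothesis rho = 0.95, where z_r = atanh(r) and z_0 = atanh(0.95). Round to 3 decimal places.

-2.631

z_r = atanh(0.742) = 0.954915,  z_0 = atanh(0.95) = 1.831781
SE = 1/√(n−3) = 1/√9 = 0.333333
z = (z_r − z_0)/SE = (0.954915 − 1.831781) / 0.333333 = -0.876866 / 0.333333 = -2.631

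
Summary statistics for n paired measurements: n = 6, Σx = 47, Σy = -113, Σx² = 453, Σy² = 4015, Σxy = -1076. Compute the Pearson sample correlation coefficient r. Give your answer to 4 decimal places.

Numerator: nΣxy − (Σx)(Σy) = 6·(-1076) − (47)(-113) = -1145
Denominator: √[(nΣx²−(Σx)²)(nΣy²−(Σy)²)]
  nΣx²−(Σx)² = 6·453 − 2209 = 509;  nΣy²−(Σy)² = 6·4015 − 12769 = 11321
  √(509·11321) = √5762389 = 2400.4977
r = -1145 / 2400.4977 = -0.4770

-0.4770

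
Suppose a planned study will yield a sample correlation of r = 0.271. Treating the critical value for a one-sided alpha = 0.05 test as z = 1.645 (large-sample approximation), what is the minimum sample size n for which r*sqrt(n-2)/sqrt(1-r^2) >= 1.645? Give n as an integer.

37

r√(n−2)/√(1−r²) ≥ 1.645  ⇔  n−2 ≥ (1.645)²·(1−r²)/r²
(1−r²)/r² = (1−0.073441)/0.073441 = 12.6164
n ≥ 2 + 2.706025·12.6164 = 2 + 34.1403 = 36.1403
⌈36.1403⌉ = 37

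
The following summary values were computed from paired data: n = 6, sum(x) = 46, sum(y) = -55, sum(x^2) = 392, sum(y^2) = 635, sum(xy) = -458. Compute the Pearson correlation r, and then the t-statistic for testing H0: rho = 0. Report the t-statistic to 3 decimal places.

-1.175

S_xy = nΣxy − ΣxΣy = 6·(-458) − 46·(-55) = -2748 − (-2530) = -218
S_xx = nΣx² − (Σx)² = 6·392 − 46² = 2352 − 2116 = 236
S_yy = nΣy² − (Σy)² = 6·635 − (-55)² = 3810 − 3025 = 785
r = S_xy / √(S_xx·S_yy) = -218 / √(236·785) = -218 / √185260 = -218 / 430.4184 = -0.5065
t = r·√(n−2)/√(1−r²) = -0.5065·√4 / √(1−0.256542) = -1.013000 / 0.862240 = -1.175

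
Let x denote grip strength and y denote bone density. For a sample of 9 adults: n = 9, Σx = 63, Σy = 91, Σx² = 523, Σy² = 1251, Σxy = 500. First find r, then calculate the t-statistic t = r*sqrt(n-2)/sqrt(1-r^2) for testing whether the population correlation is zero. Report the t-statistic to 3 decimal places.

-3.963

Numerator: nΣxy − (Σx)(Σy) = 9·500 − (63)(91) = -1233
Denominator: √[(nΣx²−(Σx)²)(nΣy²−(Σy)²)]
  nΣx²−(Σx)² = 9·523 − 3969 = 738;  nΣy²−(Σy)² = 9·1251 − 8281 = 2978
  √(738·2978) = √2197764 = 1482.4858
r = -1233 / 1482.4858 = -0.8317
t = r·√(n−2)/√(1−r²) = -0.8317·√7 / √(1−0.691725) = -2.200471 / 0.555225 = -3.963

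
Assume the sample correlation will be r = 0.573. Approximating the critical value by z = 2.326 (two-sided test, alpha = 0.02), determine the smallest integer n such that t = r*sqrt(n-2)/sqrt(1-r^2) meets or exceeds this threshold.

r√(n−2)/√(1−r²) ≥ 2.326  ⇔  n−2 ≥ (2.326)²·(1−r²)/r²
(1−r²)/r² = (1−0.328329)/0.328329 = 2.0457
n ≥ 2 + 5.410276·2.0457 = 2 + 11.0678 = 13.0678
⌈13.0678⌉ = 14

14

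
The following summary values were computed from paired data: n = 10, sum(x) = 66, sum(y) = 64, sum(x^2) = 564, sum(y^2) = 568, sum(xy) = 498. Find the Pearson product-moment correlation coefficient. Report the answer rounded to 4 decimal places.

0.5301

Numerator: nΣxy − (Σx)(Σy) = 10·498 − (66)(64) = 756
Denominator: √[(nΣx²−(Σx)²)(nΣy²−(Σy)²)]
  nΣx²−(Σx)² = 10·564 − 4356 = 1284;  nΣy²−(Σy)² = 10·568 − 4096 = 1584
  √(1284·1584) = √2033856 = 1426.1332
r = 756 / 1426.1332 = 0.5301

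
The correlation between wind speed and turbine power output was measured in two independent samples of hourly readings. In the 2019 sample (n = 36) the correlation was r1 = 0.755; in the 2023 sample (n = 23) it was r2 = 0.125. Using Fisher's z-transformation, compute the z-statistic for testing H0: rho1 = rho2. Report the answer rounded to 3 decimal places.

3.031

Fisher z-transforms: z1 = atanh(0.755) = 0.984483, z2 = atanh(0.125) = 0.125657; difference d = 0.858826
Var(d) = 1/33 + 1/20 = 0.0303030 + 0.0500000 = 0.0803030
z = d/√Var(d) = 0.858826 / √0.0803030 = 0.858826 / 0.283378 = 3.031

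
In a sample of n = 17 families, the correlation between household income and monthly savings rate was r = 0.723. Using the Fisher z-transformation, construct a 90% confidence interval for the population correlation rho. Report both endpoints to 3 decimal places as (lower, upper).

(0.442, 0.875)

z_r = atanh(0.723) = 0.913902;  SE = 1/√(n−3) = 1/√14 = 0.267261
z-limits: 0.913902 ± 1.645·0.267261 = 0.913902 ± 0.439644 = [0.474258, 1.353546]
ρ-limits: (tanh 0.474258, tanh 1.353546) = (0.442, 0.875)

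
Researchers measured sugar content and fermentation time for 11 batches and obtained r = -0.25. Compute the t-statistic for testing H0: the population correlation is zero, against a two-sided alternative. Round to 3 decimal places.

t = r·√(n−2) / √(1−r²) with r = -0.25, n = 11
  = -0.25·√9 / √(1 − 0.0625)
  = -0.25·3.000000 / 0.968246
  = -0.750000 / 0.968246 = -0.775

-0.775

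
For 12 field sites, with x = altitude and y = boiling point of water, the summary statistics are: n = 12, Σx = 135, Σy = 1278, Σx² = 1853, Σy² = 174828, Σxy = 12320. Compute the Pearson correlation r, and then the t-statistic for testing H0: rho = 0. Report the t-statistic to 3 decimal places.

Numerator: nΣxy − (Σx)(Σy) = 12·12320 − (135)(1278) = -24690
Denominator: √[(nΣx²−(Σx)²)(nΣy²−(Σy)²)]
  nΣx²−(Σx)² = 12·1853 − 18225 = 4011;  nΣy²−(Σy)² = 12·174828 − 1633284 = 464652
  √(4011·464652) = √1863719172 = 43170.8139
r = -24690 / 43170.8139 = -0.5719
t = r·√(n−2)/√(1−r²) = -0.5719·√10 / √(1−0.327070) = -1.808507 / 0.820323 = -2.205

-2.205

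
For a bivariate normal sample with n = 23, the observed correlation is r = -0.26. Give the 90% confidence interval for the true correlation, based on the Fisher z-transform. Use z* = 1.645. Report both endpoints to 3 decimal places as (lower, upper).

(-0.561, 0.101)

Fisher z: z_r = atanh(r) = ½·ln((1+(-0.26))/(1−(-0.26))) = -0.266108
SE(z) = 1/√(n−3) = 1/√20 = 0.223607
90% ⇒ z* = 1.645; margin = 1.645·0.223607 = 0.367834
CI on z-scale: (-0.633942, 0.101726)
Back-transform: tanh(-0.633942) = -0.560761, tanh(0.101726) = 0.101377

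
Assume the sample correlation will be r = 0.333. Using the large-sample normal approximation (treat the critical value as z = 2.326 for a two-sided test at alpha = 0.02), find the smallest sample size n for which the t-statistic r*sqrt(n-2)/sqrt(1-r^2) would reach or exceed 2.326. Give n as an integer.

r√(n−2)/√(1−r²) ≥ 2.326  ⇔  n−2 ≥ (2.326)²·(1−r²)/r²
(1−r²)/r² = (1−0.110889)/0.110889 = 8.0180
n ≥ 2 + 5.410276·8.0180 = 2 + 43.3796 = 45.3796
⌈45.3796⌉ = 46

46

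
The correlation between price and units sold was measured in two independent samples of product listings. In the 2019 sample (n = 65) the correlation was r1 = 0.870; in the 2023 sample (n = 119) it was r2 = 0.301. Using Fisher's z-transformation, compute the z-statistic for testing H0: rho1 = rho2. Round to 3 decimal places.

Fisher z-transforms: z1 = atanh(0.870) = 1.333080, z2 = atanh(0.301) = 0.310619; difference d = 1.022461
Var(d) = 1/62 + 1/116 = 0.0161290 + 0.0086207 = 0.0247497
z = d/√Var(d) = 1.022461 / √0.0247497 = 1.022461 / 0.157320 = 6.499

6.499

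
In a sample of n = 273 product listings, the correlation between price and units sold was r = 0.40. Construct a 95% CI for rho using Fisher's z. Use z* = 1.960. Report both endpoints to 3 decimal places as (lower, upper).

(0.295, 0.495)

Fisher z: z_r = atanh(r) = ½·ln((1+0.40)/(1−0.40)) = 0.423649
SE(z) = 1/√(n−3) = 1/√270 = 0.060858
95% ⇒ z* = 1.960; margin = 1.960·0.060858 = 0.119282
CI on z-scale: (0.304367, 0.542931)
Back-transform: tanh(0.304367) = 0.295304, tanh(0.542931) = 0.495203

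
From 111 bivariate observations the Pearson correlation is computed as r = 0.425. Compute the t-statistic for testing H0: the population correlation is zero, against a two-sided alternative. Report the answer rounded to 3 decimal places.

1 − r² = 1 − 0.180625 = 0.819375;  √(1−r²) = 0.905193
√(n−2) = √109 = 10.440307
t = r·√(n−2)/√(1−r²) = 0.425 · 10.440307 / 0.905193 = 4.902

4.902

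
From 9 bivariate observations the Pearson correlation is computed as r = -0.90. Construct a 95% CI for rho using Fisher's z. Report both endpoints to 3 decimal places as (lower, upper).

(-0.979, -0.586)

Fisher z: z_r = atanh(r) = ½·ln((1+(-0.90))/(1−(-0.90))) = -1.472219
SE(z) = 1/√(n−3) = 1/√6 = 0.408248
95% ⇒ z* = 1.960; margin = 1.960·0.408248 = 0.800166
CI on z-scale: (-2.272385, -0.672053)
Back-transform: tanh(-2.272385) = -0.978978, tanh(-0.672053) = -0.586329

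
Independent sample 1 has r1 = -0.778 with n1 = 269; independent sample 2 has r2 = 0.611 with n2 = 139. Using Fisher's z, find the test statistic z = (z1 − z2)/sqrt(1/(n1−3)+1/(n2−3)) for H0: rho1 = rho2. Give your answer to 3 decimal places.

-16.609

Fisher z-transforms: z1 = atanh(-0.778) = -1.040284, z2 = atanh(0.611) = 0.710516; difference d = -1.750800
Var(d) = 1/266 + 1/136 = 0.0037594 + 0.0073529 = 0.0111123
z = d/√Var(d) = -1.750800 / √0.0111123 = -1.750800 / 0.105415 = -16.609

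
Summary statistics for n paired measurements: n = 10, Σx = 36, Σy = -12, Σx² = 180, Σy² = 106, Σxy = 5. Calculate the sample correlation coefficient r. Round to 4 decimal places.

S_xy = nΣxy − ΣxΣy = 10·5 − 36·(-12) = 50 − (-432) = 482
S_xx = nΣx² − (Σx)² = 10·180 − 36² = 1800 − 1296 = 504
S_yy = nΣy² − (Σy)² = 10·106 − (-12)² = 1060 − 144 = 916
r = S_xy / √(S_xx·S_yy) = 482 / √(504·916) = 482 / √461664 = 482 / 679.4586 = 0.7094

0.7094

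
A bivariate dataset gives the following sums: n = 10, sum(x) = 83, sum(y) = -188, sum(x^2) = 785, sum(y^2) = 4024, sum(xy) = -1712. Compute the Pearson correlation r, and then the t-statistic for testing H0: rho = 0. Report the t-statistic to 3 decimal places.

Numerator: nΣxy − (Σx)(Σy) = 10·(-1712) − (83)(-188) = -1516
Denominator: √[(nΣx²−(Σx)²)(nΣy²−(Σy)²)]
  nΣx²−(Σx)² = 10·785 − 6889 = 961;  nΣy²−(Σy)² = 10·4024 − 35344 = 4896
  √(961·4896) = √4705056 = 2169.1141
r = -1516 / 2169.1141 = -0.6989
t = r·√(n−2)/√(1−r²) = -0.6989·√8 / √(1−0.488461) = -1.976788 / 0.715220 = -2.764

-2.764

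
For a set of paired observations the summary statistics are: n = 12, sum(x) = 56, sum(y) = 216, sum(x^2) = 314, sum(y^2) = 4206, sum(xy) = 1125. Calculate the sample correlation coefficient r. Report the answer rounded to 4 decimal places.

Numerator: nΣxy − (Σx)(Σy) = 12·1125 − (56)(216) = 1404
Denominator: √[(nΣx²−(Σx)²)(nΣy²−(Σy)²)]
  nΣx²−(Σx)² = 12·314 − 3136 = 632;  nΣy²−(Σy)² = 12·4206 − 46656 = 3816
  √(632·3816) = √2411712 = 1552.9688
r = 1404 / 1552.9688 = 0.9041

0.9041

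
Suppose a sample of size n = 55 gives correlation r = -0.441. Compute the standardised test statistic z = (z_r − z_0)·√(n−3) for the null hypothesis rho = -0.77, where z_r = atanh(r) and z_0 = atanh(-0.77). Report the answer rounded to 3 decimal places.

3.943

z_r = atanh(-0.441) = -0.473472,  z_0 = atanh(-0.77) = -1.020328
SE = 1/√(n−3) = 1/√52 = 0.138675
z = (z_r − z_0)/SE = (-0.473472 − (-1.020328)) / 0.138675 = 0.546856 / 0.138675 = 3.943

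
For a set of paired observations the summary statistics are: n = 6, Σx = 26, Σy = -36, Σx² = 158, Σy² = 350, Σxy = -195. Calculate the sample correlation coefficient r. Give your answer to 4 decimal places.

-0.5004

Numerator: nΣxy − (Σx)(Σy) = 6·(-195) − (26)(-36) = -234
Denominator: √[(nΣx²−(Σx)²)(nΣy²−(Σy)²)]
  nΣx²−(Σx)² = 6·158 − 676 = 272;  nΣy²−(Σy)² = 6·350 − 1296 = 804
  √(272·804) = √218688 = 467.6409
r = -234 / 467.6409 = -0.5004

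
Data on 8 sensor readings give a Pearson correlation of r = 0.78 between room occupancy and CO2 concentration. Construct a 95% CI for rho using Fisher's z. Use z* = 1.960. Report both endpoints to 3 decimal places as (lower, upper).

(0.167, 0.958)

Fisher z: z_r = atanh(r) = ½·ln((1+0.78)/(1−0.78)) = 1.045371
SE(z) = 1/√(n−3) = 1/√5 = 0.447214
95% ⇒ z* = 1.960; margin = 1.960·0.447214 = 0.876539
CI on z-scale: (0.168832, 1.921910)
Back-transform: tanh(0.168832) = 0.167246, tanh(1.921910) = 0.958074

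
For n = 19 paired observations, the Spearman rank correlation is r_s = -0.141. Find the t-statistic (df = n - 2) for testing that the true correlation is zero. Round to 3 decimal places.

-0.587

1 − r_s² = 1 − 0.019881 = 0.980119;  √(1−r_s²) = 0.990010
√(n−2) = √17 = 4.123106
t = r_s·√(n−2)/√(1−r_s²) = -0.141 · 4.123106 / 0.990010 = -0.587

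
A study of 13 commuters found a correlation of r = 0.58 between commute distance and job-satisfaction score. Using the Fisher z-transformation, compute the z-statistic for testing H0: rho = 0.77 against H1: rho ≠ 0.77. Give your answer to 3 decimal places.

-1.132

Fisher z: atanh(0.58) = 0.662463, atanh(0.77) = 1.020328
z = (z_r − z_0)·√(n−3) = (0.662463 − 1.020328)·√10 = -0.357865 · 3.162278 = -1.132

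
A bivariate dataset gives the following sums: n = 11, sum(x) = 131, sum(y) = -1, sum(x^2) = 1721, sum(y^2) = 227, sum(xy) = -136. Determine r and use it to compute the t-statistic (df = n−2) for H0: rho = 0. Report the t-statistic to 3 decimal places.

Numerator: nΣxy − (Σx)(Σy) = 11·(-136) − (131)(-1) = -1365
Denominator: √[(nΣx²−(Σx)²)(nΣy²−(Σy)²)]
  nΣx²−(Σx)² = 11·1721 − 17161 = 1770;  nΣy²−(Σy)² = 11·227 − 1 = 2496
  √(1770·2496) = √4417920 = 2101.8849
r = -1365 / 2101.8849 = -0.6494
t = r·√(n−2)/√(1−r²) = -0.6494·√9 / √(1−0.421720) = -1.948200 / 0.760447 = -2.562

-2.562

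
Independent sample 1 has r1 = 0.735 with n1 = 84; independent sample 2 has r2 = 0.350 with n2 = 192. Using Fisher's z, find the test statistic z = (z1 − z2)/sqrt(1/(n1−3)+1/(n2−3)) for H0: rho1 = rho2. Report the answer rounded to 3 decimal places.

Fisher z-transforms: z1 = atanh(0.735) = 0.939516, z2 = atanh(0.350) = 0.365444; difference d = 0.574072
Var(d) = 1/81 + 1/189 = 0.0123457 + 0.0052910 = 0.0176367
z = d/√Var(d) = 0.574072 / √0.0176367 = 0.574072 / 0.132803 = 4.323

4.323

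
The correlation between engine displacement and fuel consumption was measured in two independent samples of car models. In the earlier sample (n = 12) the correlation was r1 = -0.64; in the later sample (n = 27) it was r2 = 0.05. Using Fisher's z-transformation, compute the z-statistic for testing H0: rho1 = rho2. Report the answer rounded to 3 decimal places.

Fisher z-transforms: z1 = atanh(-0.64) = -0.758174, z2 = atanh(0.05) = 0.050042; difference d = -0.808216
Var(d) = 1/9 + 1/24 = 0.1111111 + 0.0416667 = 0.1527778
z = d/√Var(d) = -0.808216 / √0.1527778 = -0.808216 / 0.390868 = -2.068

-2.068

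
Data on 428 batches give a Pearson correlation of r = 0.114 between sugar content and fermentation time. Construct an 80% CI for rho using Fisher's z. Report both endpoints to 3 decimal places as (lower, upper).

z_r = atanh(0.114) = 0.114498;  SE = 1/√(n−3) = 1/√425 = 0.048507
z-limits: 0.114498 ± 1.282·0.048507 = 0.114498 ± 0.062186 = [0.052312, 0.176684]
ρ-limits: (tanh 0.052312, tanh 0.176684) = (0.052, 0.175)

(0.052, 0.175)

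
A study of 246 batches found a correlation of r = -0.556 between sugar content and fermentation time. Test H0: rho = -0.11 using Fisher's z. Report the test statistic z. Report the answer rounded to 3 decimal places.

-8.053

z_r = atanh(-0.556) = -0.627025,  z_0 = atanh(-0.11) = -0.110447
SE = 1/√(n−3) = 1/√243 = 0.064150
z = (z_r − z_0)/SE = (-0.627025 − (-0.110447)) / 0.064150 = -0.516578 / 0.064150 = -8.053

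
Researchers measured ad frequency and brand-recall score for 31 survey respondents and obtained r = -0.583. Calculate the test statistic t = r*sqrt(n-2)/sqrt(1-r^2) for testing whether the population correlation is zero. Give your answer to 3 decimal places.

-3.864

t = r·√(n−2) / √(1−r²) with r = -0.583, n = 31
  = -0.583·√29 / √(1 − 0.339889)
  = -0.583·5.385165 / 0.812472
  = -3.139551 / 0.812472 = -3.864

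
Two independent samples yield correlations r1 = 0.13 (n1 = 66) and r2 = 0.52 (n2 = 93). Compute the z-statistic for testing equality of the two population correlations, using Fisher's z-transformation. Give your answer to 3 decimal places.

z1 = atanh(0.13) = 0.130740,  z2 = atanh(0.52) = 0.576340
SE = √(1/(n1−3) + 1/(n2−3)) = √(1/63 + 1/90) = √(0.0158730 + 0.0111111) = √0.0269841 = 0.164268
z = (z1 − z2)/SE = (0.130740 − 0.576340) / 0.164268 = -0.445600 / 0.164268 = -2.713

-2.713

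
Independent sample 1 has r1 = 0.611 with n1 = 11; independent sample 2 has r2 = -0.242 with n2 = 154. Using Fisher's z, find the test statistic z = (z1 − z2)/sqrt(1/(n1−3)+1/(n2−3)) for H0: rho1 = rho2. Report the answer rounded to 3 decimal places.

z1 = atanh(0.611) = 0.710516,  z2 = atanh(-0.242) = -0.246897
SE = √(1/(n1−3) + 1/(n2−3)) = √(1/8 + 1/151) = √(0.1250000 + 0.0066225) = √0.1316225 = 0.362798
z = (z1 − z2)/SE = (0.710516 − (-0.246897)) / 0.362798 = 0.957413 / 0.362798 = 2.639

2.639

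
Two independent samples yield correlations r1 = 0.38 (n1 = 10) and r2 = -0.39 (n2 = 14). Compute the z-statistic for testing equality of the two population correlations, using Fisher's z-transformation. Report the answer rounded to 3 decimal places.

1.679

z1 = atanh(0.38) = 0.400060,  z2 = atanh(-0.39) = -0.411800
SE = √(1/(n1−3) + 1/(n2−3)) = √(1/7 + 1/11) = √(0.1428571 + 0.0909091) = √0.2337662 = 0.483494
z = (z1 − z2)/SE = (0.400060 − (-0.411800)) / 0.483494 = 0.811860 / 0.483494 = 1.679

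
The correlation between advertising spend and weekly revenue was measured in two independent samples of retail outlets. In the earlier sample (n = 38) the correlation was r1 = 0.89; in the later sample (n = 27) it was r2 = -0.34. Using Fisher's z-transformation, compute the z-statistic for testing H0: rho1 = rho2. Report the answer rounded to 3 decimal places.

6.701

z1 = atanh(0.89) = 1.421926,  z2 = atanh(-0.34) = -0.354093
SE = √(1/(n1−3) + 1/(n2−3)) = √(1/35 + 1/24) = √(0.0285714 + 0.0416667) = √0.0702381 = 0.265025
z = (z1 − z2)/SE = (1.421926 − (-0.354093)) / 0.265025 = 1.776019 / 0.265025 = 6.701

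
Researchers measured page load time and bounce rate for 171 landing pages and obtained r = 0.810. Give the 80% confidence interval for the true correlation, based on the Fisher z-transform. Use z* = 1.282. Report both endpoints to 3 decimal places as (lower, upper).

(0.773, 0.841)

Fisher z: z_r = atanh(r) = ½·ln((1+0.810)/(1−0.810)) = 1.127029
SE(z) = 1/√(n−3) = 1/√168 = 0.077152
80% ⇒ z* = 1.282; margin = 1.282·0.077152 = 0.098909
CI on z-scale: (1.028120, 1.225938)
Back-transform: tanh(1.028120) = 0.773153, tanh(1.225938) = 0.841397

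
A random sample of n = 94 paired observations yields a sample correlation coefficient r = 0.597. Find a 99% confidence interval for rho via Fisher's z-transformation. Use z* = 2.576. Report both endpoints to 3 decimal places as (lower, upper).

(0.396, 0.744)

z_r = atanh(0.597) = 0.688473;  SE = 1/√(n−3) = 1/√91 = 0.104828
z-limits: 0.688473 ± 2.576·0.104828 = 0.688473 ± 0.270037 = [0.418436, 0.958510]
ρ-limits: (tanh 0.418436, tanh 0.958510) = (0.396, 0.744)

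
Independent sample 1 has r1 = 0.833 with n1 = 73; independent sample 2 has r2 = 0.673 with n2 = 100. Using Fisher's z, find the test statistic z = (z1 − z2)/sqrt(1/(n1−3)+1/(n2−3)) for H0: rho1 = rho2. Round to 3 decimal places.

Fisher z-transforms: z1 = atanh(0.833) = 1.197858, z2 = atanh(0.673) = 0.816207; difference d = 0.381651
Var(d) = 1/70 + 1/97 = 0.0142857 + 0.0103093 = 0.0245950
z = d/√Var(d) = 0.381651 / √0.0245950 = 0.381651 / 0.156828 = 2.434

2.434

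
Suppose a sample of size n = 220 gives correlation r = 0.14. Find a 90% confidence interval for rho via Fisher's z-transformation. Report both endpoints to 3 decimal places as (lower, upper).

Fisher z: z_r = atanh(r) = ½·ln((1+0.14)/(1−0.14)) = 0.140926
SE(z) = 1/√(n−3) = 1/√217 = 0.067884
90% ⇒ z* = 1.645; margin = 1.645·0.067884 = 0.111669
CI on z-scale: (0.029257, 0.252595)
Back-transform: tanh(0.029257) = 0.029249, tanh(0.252595) = 0.247356

(0.029, 0.247)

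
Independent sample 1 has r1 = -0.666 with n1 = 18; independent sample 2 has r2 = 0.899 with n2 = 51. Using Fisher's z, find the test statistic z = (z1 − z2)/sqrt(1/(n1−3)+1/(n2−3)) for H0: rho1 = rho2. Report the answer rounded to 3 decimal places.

-7.676

z1 = atanh(-0.666) = -0.803520,  z2 = atanh(0.899) = 1.466981
SE = √(1/(n1−3) + 1/(n2−3)) = √(1/15 + 1/48) = √(0.0666667 + 0.0208333) = √0.0875000 = 0.295804
z = (z1 − z2)/SE = (-0.803520 − 1.466981) / 0.295804 = -2.270501 / 0.295804 = -7.676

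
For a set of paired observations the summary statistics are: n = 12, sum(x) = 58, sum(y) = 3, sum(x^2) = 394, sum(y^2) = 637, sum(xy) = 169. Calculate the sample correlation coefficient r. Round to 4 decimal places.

Numerator: nΣxy − (Σx)(Σy) = 12·169 − (58)(3) = 1854
Denominator: √[(nΣx²−(Σx)²)(nΣy²−(Σy)²)]
  nΣx²−(Σx)² = 12·394 − 3364 = 1364;  nΣy²−(Σy)² = 12·637 − 9 = 7635
  √(1364·7635) = √10414140 = 3227.0947
r = 1854 / 3227.0947 = 0.5745

0.5745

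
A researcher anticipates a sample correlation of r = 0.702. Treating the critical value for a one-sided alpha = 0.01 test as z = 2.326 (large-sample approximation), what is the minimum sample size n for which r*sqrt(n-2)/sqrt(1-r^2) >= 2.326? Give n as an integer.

8

r√(n−2)/√(1−r²) ≥ 2.326  ⇔  n−2 ≥ (2.326)²·(1−r²)/r²
(1−r²)/r² = (1−0.492804)/0.492804 = 1.0292
n ≥ 2 + 5.410276·1.0292 = 2 + 5.5683 = 7.5683
⌈7.5683⌉ = 8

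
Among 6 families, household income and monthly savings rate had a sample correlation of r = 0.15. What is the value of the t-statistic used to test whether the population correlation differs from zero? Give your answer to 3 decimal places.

1 − r² = 1 − 0.0225 = 0.9775;  √(1−r²) = 0.988686
√(n−2) = √4 = 2.000000
t = r·√(n−2)/√(1−r²) = 0.15 · 2.000000 / 0.988686 = 0.303

0.303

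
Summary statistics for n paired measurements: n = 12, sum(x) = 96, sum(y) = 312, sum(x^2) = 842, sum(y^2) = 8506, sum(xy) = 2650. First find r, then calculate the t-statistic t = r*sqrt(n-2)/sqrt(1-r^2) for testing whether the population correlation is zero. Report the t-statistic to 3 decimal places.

Numerator: nΣxy − (Σx)(Σy) = 12·2650 − (96)(312) = 1848
Denominator: √[(nΣx²−(Σx)²)(nΣy²−(Σy)²)]
  nΣx²−(Σx)² = 12·842 − 9216 = 888;  nΣy²−(Σy)² = 12·8506 − 97344 = 4728
  √(888·4728) = √4198464 = 2049.0154
r = 1848 / 2049.0154 = 0.9019
t = r·√(n−2)/√(1−r²) = 0.9019·√10 / √(1−0.813424) = 2.852058 / 0.431944 = 6.603

6.603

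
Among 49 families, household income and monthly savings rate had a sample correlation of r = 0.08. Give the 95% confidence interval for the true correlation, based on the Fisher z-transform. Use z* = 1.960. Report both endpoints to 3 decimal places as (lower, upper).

(-0.206, 0.353)

z_r = atanh(0.08) = 0.080171;  SE = 1/√(n−3) = 1/√46 = 0.147442
z-limits: 0.080171 ± 1.960·0.147442 = 0.080171 ± 0.288986 = [-0.208815, 0.369157]
ρ-limits: (tanh -0.208815, tanh 0.369157) = (-0.206, 0.353)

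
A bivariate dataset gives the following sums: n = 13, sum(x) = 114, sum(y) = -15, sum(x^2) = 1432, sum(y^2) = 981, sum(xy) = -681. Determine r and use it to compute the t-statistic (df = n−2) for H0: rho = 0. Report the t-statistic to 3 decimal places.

-5.381

Numerator: nΣxy − (Σx)(Σy) = 13·(-681) − (114)(-15) = -7143
Denominator: √[(nΣx²−(Σx)²)(nΣy²−(Σy)²)]
  nΣx²−(Σx)² = 13·1432 − 12996 = 5620;  nΣy²−(Σy)² = 13·981 − 225 = 12528
  √(5620·12528) = √70407360 = 8390.9094
r = -7143 / 8390.9094 = -0.8513
t = r·√(n−2)/√(1−r²) = -0.8513·√11 / √(1−0.724712) = -2.823443 / 0.524679 = -5.381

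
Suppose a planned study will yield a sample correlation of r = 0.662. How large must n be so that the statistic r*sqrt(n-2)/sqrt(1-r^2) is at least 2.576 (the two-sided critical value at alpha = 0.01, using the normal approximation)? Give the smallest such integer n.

r√(n−2)/√(1−r²) ≥ 2.576  ⇔  n−2 ≥ (2.576)²·(1−r²)/r²
(1−r²)/r² = (1−0.438244)/0.438244 = 1.2818
n ≥ 2 + 6.635776·1.2818 = 2 + 8.5057 = 10.5057
⌈10.5057⌉ = 11

11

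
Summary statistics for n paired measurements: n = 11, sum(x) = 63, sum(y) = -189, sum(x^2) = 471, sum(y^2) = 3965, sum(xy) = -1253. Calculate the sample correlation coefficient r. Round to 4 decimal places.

-0.6065

Numerator: nΣxy − (Σx)(Σy) = 11·(-1253) − (63)(-189) = -1876
Denominator: √[(nΣx²−(Σx)²)(nΣy²−(Σy)²)]
  nΣx²−(Σx)² = 11·471 − 3969 = 1212;  nΣy²−(Σy)² = 11·3965 − 35721 = 7894
  √(1212·7894) = √9567528 = 3093.1421
r = -1876 / 3093.1421 = -0.6065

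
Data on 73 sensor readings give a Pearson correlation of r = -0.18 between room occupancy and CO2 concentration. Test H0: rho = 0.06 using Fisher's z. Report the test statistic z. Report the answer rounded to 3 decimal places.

z_r = atanh(-0.18) = -0.181983,  z_0 = atanh(0.06) = 0.060072
SE = 1/√(n−3) = 1/√70 = 0.119523
z = (z_r − z_0)/SE = (-0.181983 − 0.060072) / 0.119523 = -0.242055 / 0.119523 = -2.025

-2.025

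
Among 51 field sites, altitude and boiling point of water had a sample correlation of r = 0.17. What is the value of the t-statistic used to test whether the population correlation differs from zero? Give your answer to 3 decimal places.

1.208

1 − r² = 1 − 0.0289 = 0.9711;  √(1−r²) = 0.985444
√(n−2) = √49 = 7.000000
t = r·√(n−2)/√(1−r²) = 0.17 · 7.000000 / 0.985444 = 1.208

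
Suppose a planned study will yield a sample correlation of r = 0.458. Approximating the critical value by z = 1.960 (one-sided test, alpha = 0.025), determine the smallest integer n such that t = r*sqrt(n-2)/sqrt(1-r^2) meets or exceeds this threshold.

17

r√(n−2)/√(1−r²) ≥ 1.960  ⇔  n−2 ≥ (1.960)²·(1−r²)/r²
(1−r²)/r² = (1−0.209764)/0.209764 = 3.7673
n ≥ 2 + 3.8416·3.7673 = 2 + 14.4725 = 16.4725
⌈16.4725⌉ = 17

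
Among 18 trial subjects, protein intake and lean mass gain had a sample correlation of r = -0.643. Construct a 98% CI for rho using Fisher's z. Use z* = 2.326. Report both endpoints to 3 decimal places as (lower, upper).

z_r = atanh(-0.643) = -0.763272;  SE = 1/√(n−3) = 1/√15 = 0.258199
z-limits: -0.763272 ± 2.326·0.258199 = -0.763272 ± 0.600571 = [-1.363843, -0.162701]
ρ-limits: (tanh -1.363843, tanh -0.162701) = (-0.877, -0.161)

(-0.877, -0.161)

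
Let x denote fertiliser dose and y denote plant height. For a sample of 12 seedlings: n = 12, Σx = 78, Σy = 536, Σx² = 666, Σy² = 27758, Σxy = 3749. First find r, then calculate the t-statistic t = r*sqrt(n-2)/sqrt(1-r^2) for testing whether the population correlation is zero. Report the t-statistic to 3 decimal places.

1.144

S_xy = nΣxy − ΣxΣy = 12·3749 − 78·536 = 44988 − 41808 = 3180
S_xx = nΣx² − (Σx)² = 12·666 − 78² = 7992 − 6084 = 1908
S_yy = nΣy² − (Σy)² = 12·27758 − 536² = 333096 − 287296 = 45800
r = S_xy / √(S_xx·S_yy) = 3180 / √(1908·45800) = 3180 / √87386400 = 3180 / 9348.0693 = 0.3402
t = r·√(n−2)/√(1−r²) = 0.3402·√10 / √(1−0.115736) = 1.075807 / 0.940353 = 1.144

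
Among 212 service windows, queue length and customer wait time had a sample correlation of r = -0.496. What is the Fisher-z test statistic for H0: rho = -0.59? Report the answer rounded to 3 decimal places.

z_r = atanh(-0.496) = -0.543987,  z_0 = atanh(-0.59) = -0.677666
SE = 1/√(n−3) = 1/√209 = 0.069171
z = (z_r − z_0)/SE = (-0.543987 − (-0.677666)) / 0.069171 = 0.133679 / 0.069171 = 1.933

1.933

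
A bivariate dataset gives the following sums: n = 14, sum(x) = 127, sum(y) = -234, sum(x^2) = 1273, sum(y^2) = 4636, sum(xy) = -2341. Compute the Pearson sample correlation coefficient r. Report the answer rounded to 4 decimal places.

-0.7373

Numerator: nΣxy − (Σx)(Σy) = 14·(-2341) − (127)(-234) = -3056
Denominator: √[(nΣx²−(Σx)²)(nΣy²−(Σy)²)]
  nΣx²−(Σx)² = 14·1273 − 16129 = 1693;  nΣy²−(Σy)² = 14·4636 − 54756 = 10148
  √(1693·10148) = √17180564 = 4144.9444
r = -3056 / 4144.9444 = -0.7373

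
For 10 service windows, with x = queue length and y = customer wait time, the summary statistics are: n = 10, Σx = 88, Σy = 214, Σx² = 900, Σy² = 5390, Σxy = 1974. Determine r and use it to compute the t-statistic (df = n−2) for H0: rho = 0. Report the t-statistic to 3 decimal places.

Numerator: nΣxy − (Σx)(Σy) = 10·1974 − (88)(214) = 908
Denominator: √[(nΣx²−(Σx)²)(nΣy²−(Σy)²)]
  nΣx²−(Σx)² = 10·900 − 7744 = 1256;  nΣy²−(Σy)² = 10·5390 − 45796 = 8104
  √(1256·8104) = √10178624 = 3190.3956
r = 908 / 3190.3956 = 0.2846
t = r·√(n−2)/√(1−r²) = 0.2846·√8 / √(1−0.080997) = 0.804970 / 0.958646 = 0.840

0.840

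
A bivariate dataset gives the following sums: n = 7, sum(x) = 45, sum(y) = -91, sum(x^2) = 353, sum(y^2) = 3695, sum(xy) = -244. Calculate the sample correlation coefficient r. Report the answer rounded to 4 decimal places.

S_xy = nΣxy − ΣxΣy = 7·(-244) − 45·(-91) = -1708 − (-4095) = 2387
S_xx = nΣx² − (Σx)² = 7·353 − 45² = 2471 − 2025 = 446
S_yy = nΣy² − (Σy)² = 7·3695 − (-91)² = 25865 − 8281 = 17584
r = S_xy / √(S_xx·S_yy) = 2387 / √(446·17584) = 2387 / √7842464 = 2387 / 2800.4400 = 0.8524

0.8524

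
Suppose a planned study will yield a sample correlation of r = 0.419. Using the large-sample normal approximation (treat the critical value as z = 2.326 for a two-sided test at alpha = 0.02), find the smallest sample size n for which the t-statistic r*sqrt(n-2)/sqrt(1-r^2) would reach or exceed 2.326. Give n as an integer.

Need r·√(n−2)/√(1−r²) ≥ 2.326
√(n−2) ≥ 2.326·√(1−0.175561) / 0.419 = 2.326·0.907986 / 0.419 = 5.0405
n−2 ≥ 25.4066  ⇒  n ≥ 27.4066
Smallest integer n = 28

28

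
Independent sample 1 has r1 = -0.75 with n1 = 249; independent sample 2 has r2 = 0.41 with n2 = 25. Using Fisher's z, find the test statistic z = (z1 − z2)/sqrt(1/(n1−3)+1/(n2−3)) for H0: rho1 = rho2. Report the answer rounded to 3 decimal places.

-6.330

z1 = atanh(-0.75) = -0.972955,  z2 = atanh(0.41) = 0.435611
SE = √(1/(n1−3) + 1/(n2−3)) = √(1/246 + 1/22) = √(0.0040650 + 0.0454545) = √0.0495195 = 0.222530
z = (z1 − z2)/SE = (-0.972955 − 0.435611) / 0.222530 = -1.408566 / 0.222530 = -6.330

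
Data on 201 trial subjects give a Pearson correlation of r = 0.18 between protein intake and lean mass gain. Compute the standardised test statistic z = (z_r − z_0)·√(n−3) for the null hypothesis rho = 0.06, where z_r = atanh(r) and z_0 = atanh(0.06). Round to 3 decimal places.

1.715

z_r = atanh(0.18) = 0.181983,  z_0 = atanh(0.06) = 0.060072
SE = 1/√(n−3) = 1/√198 = 0.071067
z = (z_r − z_0)/SE = (0.181983 − 0.060072) / 0.071067 = 0.121911 / 0.071067 = 1.715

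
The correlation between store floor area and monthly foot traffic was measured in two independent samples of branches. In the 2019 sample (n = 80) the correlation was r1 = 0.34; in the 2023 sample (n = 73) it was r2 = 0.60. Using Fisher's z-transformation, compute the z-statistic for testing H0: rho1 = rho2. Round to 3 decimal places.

Fisher z-transforms: z1 = atanh(0.34) = 0.354093, z2 = atanh(0.60) = 0.693147; difference d = -0.339054
Var(d) = 1/77 + 1/70 = 0.0129870 + 0.0142857 = 0.0272727
z = d/√Var(d) = -0.339054 / √0.0272727 = -0.339054 / 0.165144 = -2.053

-2.053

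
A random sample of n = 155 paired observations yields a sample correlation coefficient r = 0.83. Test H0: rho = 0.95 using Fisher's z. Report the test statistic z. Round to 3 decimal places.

Fisher z: atanh(0.83) = 1.188136, atanh(0.95) = 1.831781
z = (z_r − z_0)·√(n−3) = (1.188136 − 1.831781)·√152 = -0.643645 · 12.328828 = -7.935

-7.935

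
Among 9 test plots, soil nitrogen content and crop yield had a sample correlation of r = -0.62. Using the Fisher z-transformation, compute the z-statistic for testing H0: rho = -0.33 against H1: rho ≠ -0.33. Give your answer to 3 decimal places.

-0.936

z_r = atanh(-0.62) = -0.725005,  z_0 = atanh(-0.33) = -0.342828
SE = 1/√(n−3) = 1/√6 = 0.408248
z = (z_r − z_0)/SE = (-0.725005 − (-0.342828)) / 0.408248 = -0.382177 / 0.408248 = -0.936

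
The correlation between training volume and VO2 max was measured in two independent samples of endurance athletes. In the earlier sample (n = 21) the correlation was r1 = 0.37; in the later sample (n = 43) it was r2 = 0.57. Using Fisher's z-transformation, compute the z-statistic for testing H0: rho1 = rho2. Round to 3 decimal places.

-0.913

z1 = atanh(0.37) = 0.388423,  z2 = atanh(0.57) = 0.647523
SE = √(1/(n1−3) + 1/(n2−3)) = √(1/18 + 1/40) = √(0.0555556 + 0.0250000) = √0.0805556 = 0.283823
z = (z1 − z2)/SE = (0.388423 − 0.647523) / 0.283823 = -0.259100 / 0.283823 = -0.913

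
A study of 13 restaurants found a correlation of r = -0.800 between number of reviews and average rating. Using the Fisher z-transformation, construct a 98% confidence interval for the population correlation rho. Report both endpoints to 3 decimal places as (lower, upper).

(-0.950, -0.348)

z_r = atanh(-0.800) = -1.098612;  SE = 1/√(n−3) = 1/√10 = 0.316228
z-limits: -1.098612 ± 2.326·0.316228 = -1.098612 ± 0.735546 = [-1.834158, -0.363066]
ρ-limits: (tanh -1.834158, tanh -0.363066) = (-0.950, -0.348)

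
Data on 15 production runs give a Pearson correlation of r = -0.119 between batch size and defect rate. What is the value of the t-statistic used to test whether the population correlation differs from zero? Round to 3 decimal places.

1 − r² = 1 − 0.014161 = 0.985839;  √(1−r²) = 0.992894
√(n−2) = √13 = 3.605551
t = r·√(n−2)/√(1−r²) = -0.119 · 3.605551 / 0.992894 = -0.432

-0.432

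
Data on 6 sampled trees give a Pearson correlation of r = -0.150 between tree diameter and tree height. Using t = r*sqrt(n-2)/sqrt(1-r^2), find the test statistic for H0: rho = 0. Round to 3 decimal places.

-0.303

t = r·√(n−2) / √(1−r²) with r = -0.150, n = 6
  = -0.150·√4 / √(1 − 0.022500)
  = -0.150·2.000000 / 0.988686
  = -0.300000 / 0.988686 = -0.303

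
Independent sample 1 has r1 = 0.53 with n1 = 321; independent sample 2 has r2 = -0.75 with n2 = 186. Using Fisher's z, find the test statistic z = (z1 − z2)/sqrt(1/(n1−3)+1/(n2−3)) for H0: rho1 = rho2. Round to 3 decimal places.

z1 = atanh(0.53) = 0.590145,  z2 = atanh(-0.75) = -0.972955
SE = √(1/(n1−3) + 1/(n2−3)) = √(1/318 + 1/183) = √(0.0031447 + 0.0054645) = √0.0086092 = 0.092786
z = (z1 − z2)/SE = (0.590145 − (-0.972955)) / 0.092786 = 1.563100 / 0.092786 = 16.846

16.846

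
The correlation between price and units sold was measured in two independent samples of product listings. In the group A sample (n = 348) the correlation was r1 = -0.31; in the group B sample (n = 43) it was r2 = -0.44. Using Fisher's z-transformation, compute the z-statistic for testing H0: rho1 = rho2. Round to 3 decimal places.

0.908

z1 = atanh(-0.31) = -0.320545,  z2 = atanh(-0.44) = -0.472231
SE = √(1/(n1−3) + 1/(n2−3)) = √(1/345 + 1/40) = √(0.0028986 + 0.0250000) = √0.0278986 = 0.167029
z = (z1 − z2)/SE = (-0.320545 − (-0.472231)) / 0.167029 = 0.151686 / 0.167029 = 0.908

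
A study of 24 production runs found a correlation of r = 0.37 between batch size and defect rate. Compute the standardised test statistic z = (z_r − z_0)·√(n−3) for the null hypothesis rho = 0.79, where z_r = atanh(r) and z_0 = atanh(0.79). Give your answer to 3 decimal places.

-3.130

z_r = atanh(0.37) = 0.388423,  z_0 = atanh(0.79) = 1.071432
SE = 1/√(n−3) = 1/√21 = 0.218218
z = (z_r − z_0)/SE = (0.388423 − 1.071432) / 0.218218 = -0.683009 / 0.218218 = -3.130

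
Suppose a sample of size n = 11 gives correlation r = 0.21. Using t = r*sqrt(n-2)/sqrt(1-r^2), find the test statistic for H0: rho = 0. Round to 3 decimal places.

1 − r² = 1 − 0.0441 = 0.9559;  √(1−r²) = 0.977701
√(n−2) = √9 = 3.000000
t = r·√(n−2)/√(1−r²) = 0.21 · 3.000000 / 0.977701 = 0.644

0.644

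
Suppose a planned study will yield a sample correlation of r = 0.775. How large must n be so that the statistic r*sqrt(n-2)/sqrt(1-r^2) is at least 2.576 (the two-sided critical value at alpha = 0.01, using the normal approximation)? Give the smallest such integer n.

7

r√(n−2)/√(1−r²) ≥ 2.576  ⇔  n−2 ≥ (2.576)²·(1−r²)/r²
(1−r²)/r² = (1−0.600625)/0.600625 = 0.6649
n ≥ 2 + 6.635776·0.6649 = 2 + 4.4121 = 6.4121
⌈6.4121⌉ = 7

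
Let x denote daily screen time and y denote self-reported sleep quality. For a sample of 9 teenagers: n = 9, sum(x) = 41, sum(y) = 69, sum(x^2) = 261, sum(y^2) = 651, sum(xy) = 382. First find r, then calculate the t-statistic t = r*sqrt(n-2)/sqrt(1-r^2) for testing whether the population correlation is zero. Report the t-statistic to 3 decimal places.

S_xy = nΣxy − ΣxΣy = 9·382 − 41·69 = 3438 − 2829 = 609
S_xx = nΣx² − (Σx)² = 9·261 − 41² = 2349 − 1681 = 668
S_yy = nΣy² − (Σy)² = 9·651 − 69² = 5859 − 4761 = 1098
r = S_xy / √(S_xx·S_yy) = 609 / √(668·1098) = 609 / √733464 = 609 / 856.4251 = 0.7111
t = r·√(n−2)/√(1−r²) = 0.7111·√7 / √(1−0.505663) = 1.881394 / 0.703091 = 2.676

2.676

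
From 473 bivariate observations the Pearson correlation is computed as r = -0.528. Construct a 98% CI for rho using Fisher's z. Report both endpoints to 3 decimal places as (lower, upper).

(-0.601, -0.446)

z_r = atanh(-0.528) = -0.587368;  SE = 1/√(n−3) = 1/√470 = 0.046127
z-limits: -0.587368 ± 2.326·0.046127 = -0.587368 ± 0.107291 = [-0.694659, -0.480077]
ρ-limits: (tanh -0.694659, tanh -0.480077) = (-0.601, -0.446)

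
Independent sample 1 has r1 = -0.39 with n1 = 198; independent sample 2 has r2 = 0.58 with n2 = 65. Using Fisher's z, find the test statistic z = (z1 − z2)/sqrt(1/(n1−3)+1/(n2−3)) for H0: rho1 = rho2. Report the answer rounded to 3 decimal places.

-7.368

z1 = atanh(-0.39) = -0.411800,  z2 = atanh(0.58) = 0.662463
SE = √(1/(n1−3) + 1/(n2−3)) = √(1/195 + 1/62) = √(0.0051282 + 0.0161290) = √0.0212572 = 0.145798
z = (z1 − z2)/SE = (-0.411800 − 0.662463) / 0.145798 = -1.074263 / 0.145798 = -7.368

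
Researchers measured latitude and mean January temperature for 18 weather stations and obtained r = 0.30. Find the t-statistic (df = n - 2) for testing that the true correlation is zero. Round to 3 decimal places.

1 − r² = 1 − 0.0900 = 0.9100;  √(1−r²) = 0.953939
√(n−2) = √16 = 4.000000
t = r·√(n−2)/√(1−r²) = 0.30 · 4.000000 / 0.953939 = 1.258

1.258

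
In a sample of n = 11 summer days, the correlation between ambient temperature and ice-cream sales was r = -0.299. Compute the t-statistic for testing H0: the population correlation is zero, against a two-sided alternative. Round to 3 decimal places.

t = r·√(n−2) / √(1−r²) with r = -0.299, n = 11
  = -0.299·√9 / √(1 − 0.089401)
  = -0.299·3.000000 / 0.954253
  = -0.897000 / 0.954253 = -0.940

-0.940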